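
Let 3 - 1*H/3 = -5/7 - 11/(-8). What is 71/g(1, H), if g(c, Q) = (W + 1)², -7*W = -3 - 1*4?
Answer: 71/4 ≈ 17.750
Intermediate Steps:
W = 1 (W = -(-3 - 1*4)/7 = -(-3 - 4)/7 = -⅐*(-7) = 1)
H = 393/56 (H = 9 - 3*(-5/7 - 11/(-8)) = 9 - 3*(-5*⅐ - 11*(-⅛)) = 9 - 3*(-5/7 + 11/8) = 9 - 3*37/56 = 9 - 111/56 = 393/56 ≈ 7.0179)
g(c, Q) = 4 (g(c, Q) = (1 + 1)² = 2² = 4)
71/g(1, H) = 71/4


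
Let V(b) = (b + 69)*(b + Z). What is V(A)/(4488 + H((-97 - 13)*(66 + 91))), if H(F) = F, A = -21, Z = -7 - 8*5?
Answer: 1632/6391 ≈ 0.25536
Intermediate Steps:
Z = -47 (Z = -7 - 40 = -47)
V(b) = (-47 + b)*(69 + b) (V(b) = (b + 69)*(b - 47) = (69 + b)*(-47 + b) = (-47 + b)*(69 + b))
V(A)/(4488 + H((-97 - 13)*(66 + 91))) = (-3243 + (-21)² + 22*(-21))/(4488 + (-97 - 13)*(66 + 91)) = (-3243 + 441 - 462)/(4488 - 110*157) = -3264/(4488 - 17270) = -3264/(-12782) = -3264*(-1/12782) = 1632/6391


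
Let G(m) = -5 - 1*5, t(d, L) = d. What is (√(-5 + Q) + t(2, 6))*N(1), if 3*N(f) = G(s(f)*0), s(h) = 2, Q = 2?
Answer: -20/3 - 10*I*√3/3 ≈ -6.6667 - 5.7735*I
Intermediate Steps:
G(m) = -10 (G(m) = -5 - 5 = -10)
N(f) = -10/3 (N(f) = (⅓)*(-10) = -10/3)
(√(-5 + Q) + t(2, 6))*N(1) = (√(-5 + 2) + 2)*(-10/3) = (√(-3) + 2)*(-10/3) = (I*√3 + 2)*(-10/3) = (2 + I*√3)*(-10/3) = -20/3 - 10*I*√3/3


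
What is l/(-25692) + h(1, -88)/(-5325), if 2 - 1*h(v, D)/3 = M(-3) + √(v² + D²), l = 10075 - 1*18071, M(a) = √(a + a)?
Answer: 3535379/11400825 + √7745/1775 + I*√6/1775 ≈ 0.35968 + 0.00138*I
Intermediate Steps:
M(a) = √2*√a (M(a) = √(2*a) = √2*√a)
l = -7996 (l = 10075 - 18071 = -7996)
h(v, D) = 6 - 3*√(D² + v²) - 3*I*√6 (h(v, D) = 6 - 3*(√2*√(-3) + √(v² + D²)) = 6 - 3*(√2*(I*√3) + √(D² + v²)) = 6 - 3*(I*√6 + √(D² + v²)) = 6 - 3*(√(D² + v²) + I*√6) = 6 + (-3*√(D² + v²) - 3*I*√6) = 6 - 3*√(D² + v²) - 3*I*√6)
l/(-25692) + h(1, -88)/(-5325) = -7996/(-25692) + (6 - 3*√((-88)² + 1²) - 3*I*√6)/(-5325) = -7996*(-1/25692) + (6 - 3*√(7744 + 1) - 3*I*√6)*(-1/5325) = 1999/6423 + (6 - 3*√7745 - 3*I*√6)*(-1/5325) = 1999/6423 + (-2/1775 + √7745/1775 + I*√6/1775) = 3535379/11400825 + √7745/1775 + I*√6/1775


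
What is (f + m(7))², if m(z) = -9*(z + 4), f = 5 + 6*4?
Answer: 4900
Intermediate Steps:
f = 29 (f = 5 + 24 = 29)
m(z) = -36 - 9*z (m(z) = -9*(4 + z) = -36 - 9*z)
(f + m(7))² = (29 + (-36 - 9*7))² = (29 + (-36 - 63))² = (29 - 99)² = (-70)² = 4900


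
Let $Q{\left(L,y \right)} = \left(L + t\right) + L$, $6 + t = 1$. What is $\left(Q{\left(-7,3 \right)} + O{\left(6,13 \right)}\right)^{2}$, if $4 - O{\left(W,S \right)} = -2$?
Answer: $169$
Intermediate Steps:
$t = -5$ ($t = -6 + 1 = -5$)
$O{\left(W,S \right)} = 6$ ($O{\left(W,S \right)} = 4 - -2 = 4 + 2 = 6$)
$Q{\left(L,y \right)} = -5 + 2 L$ ($Q{\left(L,y \right)} = \left(L - 5\right) + L = \left(-5 + L\right) + L = -5 + 2 L$)
$\left(Q{\left(-7,3 \right)} + O{\left(6,13 \right)}\right)^{2} = \left(\left(-5 + 2 \left(-7\right)\right) + 6\right)^{2} = \left(\left(-5 - 14\right) + 6\right)^{2} = \left(-19 + 6\right)^{2} = \left(-13\right)^{2} = 169$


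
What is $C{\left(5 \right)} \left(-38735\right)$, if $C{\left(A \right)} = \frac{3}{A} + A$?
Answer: $-216916$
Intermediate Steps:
$C{\left(A \right)} = A + \frac{3}{A}$
$C{\left(5 \right)} \left(-38735\right) = \left(5 + \frac{3}{5}\right) \left(-38735\right) = \frac{28}{5} \left(-38735\right) = -216916$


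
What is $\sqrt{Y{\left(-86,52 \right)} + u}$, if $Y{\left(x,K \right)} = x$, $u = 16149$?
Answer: $\sqrt{16063} \approx 126.74$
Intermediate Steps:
$\sqrt{Y{\left(-86,52 \right)} + u} = \sqrt{-86 + 16149} = \sqrt{16063}$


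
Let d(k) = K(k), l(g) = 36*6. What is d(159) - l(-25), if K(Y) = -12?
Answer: -228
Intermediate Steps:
l(g) = 216
d(k) = -12
d(159) - l(-25) = -12 - 1*216 = -12 - 216 = -228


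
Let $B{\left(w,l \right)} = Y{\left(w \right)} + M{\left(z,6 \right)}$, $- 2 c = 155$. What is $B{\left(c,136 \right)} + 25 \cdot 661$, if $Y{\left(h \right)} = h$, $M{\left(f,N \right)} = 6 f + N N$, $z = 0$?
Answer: $\frac{32967}{2} \approx 16484.0$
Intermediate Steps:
$c = - \frac{155}{2}$ ($c = \left(- \frac{1}{2}\right) 155 = - \frac{155}{2} \approx -77.5$)
$M{\left(f,N \right)} = N^{2} + 6 f$ ($M{\left(f,N \right)} = 6 f + N^{2} = N^{2} + 6 f$)
$B{\left(w,l \right)} = 36 + w$ ($B{\left(w,l \right)} = w + \left(6^{2} + 6 \cdot 0\right) = w + \left(36 + 0\right) = w + 36 = 36 + w$)
$B{\left(c,136 \right)} + 25 \cdot 661 = \left(36 - \frac{155}{2}\right) + 25 \cdot 661 = - \frac{83}{2} + 16525 = \frac{32967}{2}$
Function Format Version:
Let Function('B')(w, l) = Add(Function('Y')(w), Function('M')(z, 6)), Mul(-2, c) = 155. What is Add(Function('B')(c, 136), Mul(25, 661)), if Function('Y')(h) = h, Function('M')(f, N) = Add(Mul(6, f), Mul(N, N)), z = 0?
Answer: Rational(32967, 2) ≈ 16484.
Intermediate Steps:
c = Rational(-155, 2) (c = Mul(Rational(-1, 2), 155) = Rational(-155, 2) ≈ -77.500)
Function('M')(f, N) = Add(Pow(N, 2), Mul(6, f)) (Function('M')(f, N) = Add(Mul(6, f), Pow(N, 2)) = Add(Pow(N, 2), Mul(6, f)))
Function('B')(w, l) = Add(36, w) (Function('B')(w, l) = Add(w, Add(Pow(6, 2), Mul(6, 0))) = Add(w, Add(36, 0)) = Add(w, 36) = Add(36, w))
Add(Function('B')(c, 136), Mul(25, 661)) = Add(Add(36, Rational(-155, 2)), Mul(25, 661)) = Add(Rational(-83, 2), 16525) = Rational(32967, 2)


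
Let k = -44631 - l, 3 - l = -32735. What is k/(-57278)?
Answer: 77369/57278 ≈ 1.3508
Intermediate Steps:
l = 32738 (l = 3 - 1*(-32735) = 3 + 32735 = 32738)
k = -77369 (k = -44631 - 1*32738 = -44631 - 32738 = -77369)
k/(-57278) = -77369/(-57278) = -77369*(-1/57278) = 77369/57278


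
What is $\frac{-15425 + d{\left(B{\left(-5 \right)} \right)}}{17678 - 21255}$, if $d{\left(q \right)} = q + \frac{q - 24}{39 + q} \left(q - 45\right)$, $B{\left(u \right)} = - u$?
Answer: $\frac{169430}{39347} \approx 4.306$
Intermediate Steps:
$d{\left(q \right)} = q + \frac{\left(-45 + q\right) \left(-24 + q\right)}{39 + q}$ ($d{\left(q \right)} = q + \frac{-24 + q}{39 + q} \left(-45 + q\right) = q + \frac{\left(-45 + q\right) \left(-24 + q\right)}{39 + q}$)
$\frac{-15425 + d{\left(B{\left(-5 \right)} \right)}}{17678 - 21255} = \frac{-15425 + \frac{2 \left(540 + \left(\left(-1\right) \left(-5\right)\right)^{2} - 15 \left(\left(-1\right) \left(-5\right)\right)\right)}{39 - -5}}{17678 - 21255} = \frac{-15425 + \frac{2 \left(540 + 5^{2} - 75\right)}{39 + 5}}{-3577} = \left(-15425 + \frac{2 \left(540 + 25 - 75\right)}{44}\right) \left(- \frac{1}{3577}\right) = \left(-15425 + 2 \cdot \frac{1}{44} \cdot 490\right) \left(- \frac{1}{3577}\right) = \left(-15425 + \frac{245}{11}\right) \left(- \frac{1}{3577}\right) = \left(- \frac{169430}{11}\right) \left(- \frac{1}{3577}\right) = \frac{169430}{39347}$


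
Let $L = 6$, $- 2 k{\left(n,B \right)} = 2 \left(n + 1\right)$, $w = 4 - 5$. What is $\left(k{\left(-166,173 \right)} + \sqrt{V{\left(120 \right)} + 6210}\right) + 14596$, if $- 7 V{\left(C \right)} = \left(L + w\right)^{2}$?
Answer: $14761 + \frac{\sqrt{304115}}{7} \approx 14840.0$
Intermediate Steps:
$w = -1$ ($w = 4 - 5 = -1$)
$k{\left(n,B \right)} = -1 - n$ ($k{\left(n,B \right)} = - \frac{2 \left(n + 1\right)}{2} = - \frac{2 \left(1 + n\right)}{2} = - \frac{2 + 2 n}{2} = -1 - n$)
$V{\left(C \right)} = - \frac{25}{7}$ ($V{\left(C \right)} = - \frac{\left(6 - 1\right)^{2}}{7} = - \frac{5^{2}}{7} = \left(- \frac{1}{7}\right) 25 = - \frac{25}{7}$)
$\left(k{\left(-166,173 \right)} + \sqrt{V{\left(120 \right)} + 6210}\right) + 14596 = \left(\left(-1 - -166\right) + \sqrt{- \frac{25}{7} + 6210}\right) + 14596 = \left(\left(-1 + 166\right) + \sqrt{\frac{43445}{7}}\right) + 14596 = \left(165 + \frac{\sqrt{304115}}{7}\right) + 14596 = 14761 + \frac{\sqrt{304115}}{7}$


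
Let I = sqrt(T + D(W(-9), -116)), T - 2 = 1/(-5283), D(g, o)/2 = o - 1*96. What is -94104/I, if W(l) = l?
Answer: 282312*I*sqrt(1308673649)/2229427 ≈ 4580.9*I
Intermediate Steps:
D(g, o) = -192 + 2*o (D(g, o) = 2*(o - 1*96) = 2*(o - 96) = 2*(-96 + o) = -192 + 2*o)
T = 10565/5283 (T = 2 + 1/(-5283) = 2 - 1/5283 = 10565/5283 ≈ 1.9998)
I = I*sqrt(1308673649)/1761 (I = sqrt(10565/5283 + (-192 + 2*(-116))) = sqrt(10565/5283 + (-192 - 232)) = sqrt(10565/5283 - 424) = sqrt(-2229427/5283) = I*sqrt(1308673649)/1761 ≈ 20.543*I)
-94104/I = -94104*(-3*I*sqrt(1308673649)/2229427) = -(-282312)*I*sqrt(1308673649)/2229427 = 282312*I*sqrt(1308673649)/2229427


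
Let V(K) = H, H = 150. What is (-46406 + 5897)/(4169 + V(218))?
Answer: -5787/617 ≈ -9.3793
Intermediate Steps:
V(K) = 150
(-46406 + 5897)/(4169 + V(218)) = (-46406 + 5897)/(4169 + 150) = -40509/4319 = -40509*1/4319 = -5787/617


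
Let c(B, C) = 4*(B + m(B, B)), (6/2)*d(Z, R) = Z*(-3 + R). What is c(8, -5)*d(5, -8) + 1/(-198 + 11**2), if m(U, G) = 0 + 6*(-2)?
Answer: 67757/231 ≈ 293.32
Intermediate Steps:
m(U, G) = -12 (m(U, G) = 0 - 12 = -12)
d(Z, R) = Z*(-3 + R)/3 (d(Z, R) = (Z*(-3 + R))/3 = Z*(-3 + R)/3)
c(B, C) = -48 + 4*B (c(B, C) = 4*(B - 12) = 4*(-12 + B) = -48 + 4*B)
c(8, -5)*d(5, -8) + 1/(-198 + 11**2) = (-48 + 4*8)*((1/3)*5*(-3 - 8)) + 1/(-198 + 11**2) = (-48 + 32)*((1/3)*5*(-11)) + 1/(-198 + 121) = -16*(-55/3) + 1/(-77) = 880/3 - 1/77 = 67757/231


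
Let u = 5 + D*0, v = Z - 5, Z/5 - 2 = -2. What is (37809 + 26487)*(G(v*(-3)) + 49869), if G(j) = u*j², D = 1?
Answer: 3278710224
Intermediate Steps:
Z = 0 (Z = 10 + 5*(-2) = 10 - 10 = 0)
v = -5 (v = 0 - 5 = -5)
u = 5 (u = 5 + 1*0 = 5 + 0 = 5)
G(j) = 5*j²
(37809 + 26487)*(G(v*(-3)) + 49869) = (37809 + 26487)*(5*(-5*(-3))² + 49869) = 64296*(5*15² + 49869) = 64296*(5*225 + 49869) = 64296*(1125 + 49869) = 64296*50994 = 3278710224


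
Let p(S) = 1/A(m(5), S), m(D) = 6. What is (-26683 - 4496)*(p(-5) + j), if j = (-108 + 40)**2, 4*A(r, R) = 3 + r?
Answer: -432556660/3 ≈ -1.4419e+8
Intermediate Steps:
A(r, R) = 3/4 + r/4 (A(r, R) = (3 + r)/4 = 3/4 + r/4)
j = 4624 (j = (-68)**2 = 4624)
p(S) = 4/9 (p(S) = 1/(3/4 + (1/4)*6) = 1/(3/4 + 3/2) = 1/(9/4) = 4/9)
(-26683 - 4496)*(p(-5) + j) = (-26683 - 4496)*(4/9 + 4624) = -31179*41620/9 = -432556660/3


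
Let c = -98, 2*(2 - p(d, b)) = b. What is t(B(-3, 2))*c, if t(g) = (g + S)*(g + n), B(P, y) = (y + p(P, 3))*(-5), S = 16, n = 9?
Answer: 2401/2 ≈ 1200.5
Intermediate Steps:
p(d, b) = 2 - b/2
B(P, y) = -5/2 - 5*y (B(P, y) = (y + (2 - ½*3))*(-5) = (y + (2 - 3/2))*(-5) = (y + ½)*(-5) = (½ + y)*(-5) = -5/2 - 5*y)
t(g) = (9 + g)*(16 + g) (t(g) = (g + 16)*(g + 9) = (16 + g)*(9 + g) = (9 + g)*(16 + g))
t(B(-3, 2))*c = (144 + (-5/2 - 5*2)² + 25*(-5/2 - 5*2))*(-98) = (144 + (-5/2 - 10)² + 25*(-5/2 - 10))*(-98) = (144 + (-25/2)² + 25*(-25/2))*(-98) = (144 + 625/4 - 625/2)*(-98) = -49/4*(-98) = 2401/2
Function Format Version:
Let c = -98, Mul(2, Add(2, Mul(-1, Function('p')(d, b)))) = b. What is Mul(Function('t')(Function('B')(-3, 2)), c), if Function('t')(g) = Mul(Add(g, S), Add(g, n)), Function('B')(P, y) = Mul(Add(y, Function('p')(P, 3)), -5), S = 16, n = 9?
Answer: Rational(2401, 2) ≈ 1200.5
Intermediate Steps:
Function('p')(d, b) = Add(2, Mul(Rational(-1, 2), b))
Function('B')(P, y) = Add(Rational(-5, 2), Mul(-5, y)) (Function('B')(P, y) = Mul(Add(y, Add(2, Mul(Rational(-1, 2), 3))), -5) = Mul(Add(y, Add(2, Rational(-3, 2))), -5) = Mul(Add(y, Rational(1, 2)), -5) = Mul(Add(Rational(1, 2), y), -5) = Add(Rational(-5, 2), Mul(-5, y)))
Function('t')(g) = Mul(Add(9, g), Add(16, g)) (Function('t')(g) = Mul(Add(g, 16), Add(g, 9)) = Mul(Add(16, g), Add(9, g)) = Mul(Add(9, g), Add(16, g)))
Mul(Function('t')(Function('B')(-3, 2)), c) = Mul(Add(144, Pow(Add(Rational(-5, 2), Mul(-5, 2)), 2), Mul(25, Add(Rational(-5, 2), Mul(-5, 2)))), -98) = Mul(Add(144, Pow(Add(Rational(-5, 2), -10), 2), Mul(25, Add(Rational(-5, 2), -10))), -98) = Mul(Add(144, Pow(Rational(-25, 2), 2), Mul(25, Rational(-25, 2))), -98) = Mul(Add(144, Rational(625, 4), Rational(-625, 2)), -98) = Mul(Rational(-49, 4), -98) = Rational(2401, 2)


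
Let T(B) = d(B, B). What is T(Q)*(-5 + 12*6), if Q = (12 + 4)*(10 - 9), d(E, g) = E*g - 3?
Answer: 16951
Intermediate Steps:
d(E, g) = -3 + E*g
Q = 16 (Q = 16*1 = 16)
T(B) = -3 + B² (T(B) = -3 + B*B = -3 + B²)
T(Q)*(-5 + 12*6) = (-3 + 16²)*(-5 + 12*6) = (-3 + 256)*(-5 + 72) = 253*67 = 16951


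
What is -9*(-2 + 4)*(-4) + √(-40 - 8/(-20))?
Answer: 72 + 3*I*√110/5 ≈ 72.0 + 6.2929*I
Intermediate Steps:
-9*(-2 + 4)*(-4) + √(-40 - 8/(-20)) = -18*(-4) + √(-40 - 8*(-1/20)) = -9*(-8) + √(-40 + ⅖) = 72 + √(-198/5) = 72 + 3*I*√110/5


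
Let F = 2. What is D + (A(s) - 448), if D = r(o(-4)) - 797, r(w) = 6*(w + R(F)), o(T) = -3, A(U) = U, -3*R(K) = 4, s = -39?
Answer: -1310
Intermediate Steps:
R(K) = -4/3 (R(K) = -⅓*4 = -4/3)
r(w) = -8 + 6*w (r(w) = 6*(w - 4/3) = 6*(-4/3 + w) = -8 + 6*w)
D = -823 (D = (-8 + 6*(-3)) - 797 = (-8 - 18) - 797 = -26 - 797 = -823)
D + (A(s) - 448) = -823 + (-39 - 448) = -823 - 487 = -1310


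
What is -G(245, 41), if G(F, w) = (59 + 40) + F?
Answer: -344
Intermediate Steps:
G(F, w) = 99 + F
-G(245, 41) = -(99 + 245) = -1*344 = -344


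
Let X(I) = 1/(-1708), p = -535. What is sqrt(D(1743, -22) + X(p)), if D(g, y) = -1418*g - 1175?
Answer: I*sqrt(1803415410111)/854 ≈ 1572.5*I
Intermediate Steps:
D(g, y) = -1175 - 1418*g
X(I) = -1/1708
sqrt(D(1743, -22) + X(p)) = sqrt((-1175 - 1418*1743) - 1/1708) = sqrt((-1175 - 2471574) - 1/1708) = sqrt(-2472749 - 1/1708) = sqrt(-4223455293/1708) = I*sqrt(1803415410111)/854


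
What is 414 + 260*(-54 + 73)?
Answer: 5354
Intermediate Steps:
414 + 260*(-54 + 73) = 414 + 260*19 = 414 + 4940 = 5354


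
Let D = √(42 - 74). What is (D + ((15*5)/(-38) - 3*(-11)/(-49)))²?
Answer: (4929 - 7448*I*√2)²/3467044 ≈ -24.993 - 29.949*I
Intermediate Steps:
D = 4*I*√2 (D = √(-32) = 4*I*√2 ≈ 5.6569*I)
(D + ((15*5)/(-38) - 3*(-11)/(-49)))² = (4*I*√2 + ((15*5)/(-38) - 3*(-11)/(-49)))² = (4*I*√2 + (75*(-1/38) + 33*(-1/49)))² = (4*I*√2 + (-75/38 - 33/49))² = (4*I*√2 - 4929/1862)² = (-4929/1862 + 4*I*√2)²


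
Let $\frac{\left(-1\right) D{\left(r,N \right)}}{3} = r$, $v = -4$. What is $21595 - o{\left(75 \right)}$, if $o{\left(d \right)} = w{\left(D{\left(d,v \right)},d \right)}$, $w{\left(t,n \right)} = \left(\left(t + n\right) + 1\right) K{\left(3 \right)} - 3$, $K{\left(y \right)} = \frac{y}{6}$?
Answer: $\frac{43345}{2} \approx 21673.0$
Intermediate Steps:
$D{\left(r,N \right)} = - 3 r$
$K{\left(y \right)} = \frac{y}{6}$ ($K{\left(y \right)} = y \frac{1}{6} = \frac{y}{6}$)
$w{\left(t,n \right)} = - \frac{5}{2} + \frac{n}{2} + \frac{t}{2}$ ($w{\left(t,n \right)} = \left(\left(t + n\right) + 1\right) \frac{1}{6} \cdot 3 - 3 = \left(\left(n + t\right) + 1\right) \frac{1}{2} - 3 = \left(1 + n + t\right) \frac{1}{2} - 3 = \left(\frac{1}{2} + \frac{n}{2} + \frac{t}{2}\right) - 3 = - \frac{5}{2} + \frac{n}{2} + \frac{t}{2}$)
$o{\left(d \right)} = - \frac{5}{2} - d$ ($o{\left(d \right)} = - \frac{5}{2} + \frac{d}{2} + \frac{\left(-3\right) d}{2} = - \frac{5}{2} + \frac{d}{2} - \frac{3 d}{2} = - \frac{5}{2} - d$)
$21595 - o{\left(75 \right)} = 21595 - \left(- \frac{5}{2} - 75\right) = 21595 - - \frac{155}{2} = 21595 + \frac{155}{2} = \frac{43345}{2}$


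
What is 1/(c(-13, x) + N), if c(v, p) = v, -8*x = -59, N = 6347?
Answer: 1/6334 ≈ 0.00015788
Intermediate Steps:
x = 59/8 (x = -1/8*(-59) = 59/8 ≈ 7.3750)
1/(c(-13, x) + N) = 1/(-13 + 6347) = 1/6334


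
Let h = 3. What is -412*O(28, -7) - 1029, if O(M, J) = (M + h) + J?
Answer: -10917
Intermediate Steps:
O(M, J) = 3 + J + M (O(M, J) = (M + 3) + J = (3 + M) + J = 3 + J + M)
-412*O(28, -7) - 1029 = -412*(3 - 7 + 28) - 1029 = -412*24 - 1029 = -9888 - 1029 = -10917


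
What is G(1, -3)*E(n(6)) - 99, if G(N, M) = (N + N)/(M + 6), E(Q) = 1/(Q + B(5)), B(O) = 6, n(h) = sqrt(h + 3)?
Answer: -2671/27 ≈ -98.926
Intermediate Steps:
n(h) = sqrt(3 + h)
E(Q) = 1/(6 + Q) (E(Q) = 1/(Q + 6) = 1/(6 + Q))
G(N, M) = 2*N/(6 + M) (G(N, M) = (2*N)/(6 + M) = 2*N/(6 + M))
G(1, -3)*E(n(6)) - 99 = (2*1/(6 - 3))/(6 + sqrt(3 + 6)) - 99 = (2*1/3)/(6 + sqrt(9)) - 99 = (2*1*(1/3))/(6 + 3) - 99 = (2/3)/9 - 99 = (2/3)*(1/9) - 99 = 2/27 - 99 = -2671/27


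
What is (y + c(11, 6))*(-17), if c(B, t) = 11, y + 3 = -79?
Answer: 1207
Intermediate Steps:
y = -82 (y = -3 - 79 = -82)
(y + c(11, 6))*(-17) = (-82 + 11)*(-17) = -71*(-17) = 1207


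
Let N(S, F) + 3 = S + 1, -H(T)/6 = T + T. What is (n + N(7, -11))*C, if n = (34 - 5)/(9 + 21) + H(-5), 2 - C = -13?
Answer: 1979/2 ≈ 989.50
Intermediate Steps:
C = 15 (C = 2 - 1*(-13) = 2 + 13 = 15)
H(T) = -12*T (H(T) = -6*(T + T) = -12*T)
N(S, F) = -2 + S (N(S, F) = -3 + (S + 1) = -3 + (1 + S) = -2 + S)
n = 1829/30 (n = (34 - 5)/(9 + 21) - 12*(-5) = 29/30 + 60 = 1829/30 ≈ 60.967)
(n + N(7, -11))*C = (1829/30 + (-2 + 7))*15 = (1829/30 + 5)*15 = (1979/30)*15 = 1979/2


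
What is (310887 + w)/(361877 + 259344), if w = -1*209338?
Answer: 101549/621221 ≈ 0.16347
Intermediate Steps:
w = -209338
(310887 + w)/(361877 + 259344) = (310887 - 209338)/(361877 + 259344) = 101549/621221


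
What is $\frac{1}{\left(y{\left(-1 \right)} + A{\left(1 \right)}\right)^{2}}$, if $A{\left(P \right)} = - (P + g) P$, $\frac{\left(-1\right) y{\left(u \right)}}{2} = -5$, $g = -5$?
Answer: $\frac{1}{196} \approx 0.005102$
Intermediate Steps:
$y{\left(u \right)} = 10$ ($y{\left(u \right)} = \left(-2\right) \left(-5\right) = 10$)
$A{\left(P \right)} = P \left(5 - P\right)$ ($A{\left(P \right)} = - (P - 5) P = - (-5 + P) P = \left(5 - P\right) P = P \left(5 - P\right)$)
$\frac{1}{\left(y{\left(-1 \right)} + A{\left(1 \right)}\right)^{2}} = \frac{1}{\left(10 + 1 \left(5 - 1\right)\right)^{2}} = \frac{1}{\left(10 + 1 \cdot 4\right)^{2}} = \frac{1}{\left(10 + 4\right)^{2}} = \frac{1}{14^{2}} = \frac{1}{196}$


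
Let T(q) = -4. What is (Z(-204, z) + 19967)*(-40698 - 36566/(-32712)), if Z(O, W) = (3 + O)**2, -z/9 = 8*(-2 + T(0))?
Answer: -213740676380/87 ≈ -2.4568e+9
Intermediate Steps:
z = 432 (z = -72*(-2 - 4) = -72*(-6) = -9*(-48) = 432)
(Z(-204, z) + 19967)*(-40698 - 36566/(-32712)) = ((3 - 204)**2 + 19967)*(-40698 - 36566/(-32712)) = ((-201)**2 + 19967)*(-40698 - 36566*(-1/32712)) = (40401 + 19967)*(-40698 + 389/348) = 60368*(-14162515/348) = -213740676380/87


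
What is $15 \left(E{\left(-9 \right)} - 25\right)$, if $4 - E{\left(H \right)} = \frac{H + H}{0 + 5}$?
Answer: $-261$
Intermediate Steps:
$E{\left(H \right)} = 4 - \frac{2 H}{5}$ ($E{\left(H \right)} = 4 - \frac{H + H}{0 + 5} = 4 - \frac{2 H}{5}$)
$15 \left(E{\left(-9 \right)} - 25\right) = 15 \left(\left(4 - - \frac{18}{5}\right) - 25\right) = 15 \left(\left(4 + \frac{18}{5}\right) - 25\right) = 15 \left(\frac{38}{5} - 25\right) = 15 \left(- \frac{87}{5}\right) = -261$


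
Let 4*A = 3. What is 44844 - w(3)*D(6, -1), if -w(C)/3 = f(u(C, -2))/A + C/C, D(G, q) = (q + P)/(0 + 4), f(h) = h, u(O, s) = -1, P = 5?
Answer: 44843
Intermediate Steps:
A = ¾ (A = (¼)*3 = ¾ ≈ 0.75000)
D(G, q) = 5/4 + q/4 (D(G, q) = (q + 5)/(0 + 4) = (5 + q)/4 = (5 + q)*(¼) = 5/4 + q/4)
w(C) = 1 (w(C) = -3*(-1/¾ + C/C) = -3*(-1*4/3 + 1) = -3*(-4/3 + 1) = -3*(-⅓) = 1)
44844 - w(3)*D(6, -1) = 44844 - (5/4 + (¼)*(-1)) = 44844 - (5/4 - ¼) = 44844 - 1 = 44843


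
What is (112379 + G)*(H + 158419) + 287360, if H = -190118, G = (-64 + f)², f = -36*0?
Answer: -3691853665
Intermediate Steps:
f = 0
G = 4096 (G = (-64 + 0)² = (-64)² = 4096)
(112379 + G)*(H + 158419) + 287360 = (112379 + 4096)*(-190118 + 158419) + 287360 = 116475*(-31699) + 287360 = -3692141025 + 287360 = -3691853665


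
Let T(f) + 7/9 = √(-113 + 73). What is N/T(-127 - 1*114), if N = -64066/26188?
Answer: 2018079/43066166 + 2594673*I*√10/21533083 ≈ 0.04686 + 0.38105*I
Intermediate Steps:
N = -32033/13094 (N = -64066*1/26188 = -32033/13094 ≈ -2.4464)
T(f) = -7/9 + 2*I*√10 (T(f) = -7/9 + √(-113 + 73) = -7/9 + √(-40) = -7/9 + 2*I*√10)
N/T(-127 - 1*114) = -32033/(13094*(-7/9 + 2*I*√10))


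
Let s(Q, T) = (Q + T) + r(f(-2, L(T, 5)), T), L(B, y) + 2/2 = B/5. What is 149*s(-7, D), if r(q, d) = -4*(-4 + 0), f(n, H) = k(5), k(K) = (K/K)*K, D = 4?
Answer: 1937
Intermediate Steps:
k(K) = K (k(K) = 1*K = K)
L(B, y) = -1 + B/5
f(n, H) = 5
r(q, d) = 16 (r(q, d) = -4*(-4) = 16)
s(Q, T) = 16 + Q + T (s(Q, T) = (Q + T) + 16 = 16 + Q + T)
149*s(-7, D) = 149*(16 - 7 + 4) = 149*13 = 1937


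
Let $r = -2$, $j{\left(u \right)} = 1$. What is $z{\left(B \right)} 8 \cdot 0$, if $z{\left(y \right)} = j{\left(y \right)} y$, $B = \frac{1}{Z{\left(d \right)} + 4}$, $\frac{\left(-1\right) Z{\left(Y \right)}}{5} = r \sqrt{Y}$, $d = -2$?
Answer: $0$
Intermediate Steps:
$Z{\left(Y \right)} = 10 \sqrt{Y}$ ($Z{\left(Y \right)} = - 5 \left(- 2 \sqrt{Y}\right) = 10 \sqrt{Y}$)
$B = \frac{1}{4 + 10 i \sqrt{2}}$ ($B = \frac{1}{10 \sqrt{-2} + 4} = \frac{1}{10 i \sqrt{2} + 4} = \frac{1}{4 + 10 i \sqrt{2}} \approx 0.018519 - 0.065473 i$)
$z{\left(y \right)} = y$ ($z{\left(y \right)} = 1 y = y$)
$z{\left(B \right)} 8 \cdot 0 = \left(\frac{1}{54} - \frac{5 i \sqrt{2}}{108}\right) 8 \cdot 0 = \left(\frac{4}{27} - \frac{10 i \sqrt{2}}{27}\right) 0 = 0$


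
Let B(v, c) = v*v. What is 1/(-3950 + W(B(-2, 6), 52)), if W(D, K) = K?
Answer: -1/3898 ≈ -0.00025654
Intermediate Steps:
B(v, c) = v²
1/(-3950 + W(B(-2, 6), 52)) = 1/(-3950 + 52) = 1/(-3898) = -1/3898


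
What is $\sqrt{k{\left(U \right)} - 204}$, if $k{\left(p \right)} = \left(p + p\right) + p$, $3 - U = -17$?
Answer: $12 i \approx 12.0 i$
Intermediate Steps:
$U = 20$ ($U = 3 - -17 = 3 + 17 = 20$)
$k{\left(p \right)} = 3 p$ ($k{\left(p \right)} = 2 p + p = 3 p$)
$\sqrt{k{\left(U \right)} - 204} = \sqrt{3 \cdot 20 - 204} = \sqrt{60 - 204} = \sqrt{-144} = 12 i$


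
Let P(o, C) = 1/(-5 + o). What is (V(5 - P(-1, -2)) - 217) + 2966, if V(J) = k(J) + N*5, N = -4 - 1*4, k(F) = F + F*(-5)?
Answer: 8065/3 ≈ 2688.3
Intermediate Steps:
k(F) = -4*F (k(F) = F - 5*F = -4*F)
N = -8 (N = -4 - 4 = -8)
V(J) = -40 - 4*J (V(J) = -4*J - 8*5 = -4*J - 40 = -40 - 4*J)
(V(5 - P(-1, -2)) - 217) + 2966 = ((-40 - 4*(5 - 1/(-5 - 1))) - 217) + 2966 = ((-40 - 4*(5 - 1/(-6))) - 217) + 2966 = ((-40 - 4*(5 - 1*(-⅙))) - 217) + 2966 = ((-40 - 4*(5 + ⅙)) - 217) + 2966 = ((-40 - 4*31/6) - 217) + 2966 = ((-40 - 62/3) - 217) + 2966 = (-182/3 - 217) + 2966 = -833/3 + 2966 = 8065/3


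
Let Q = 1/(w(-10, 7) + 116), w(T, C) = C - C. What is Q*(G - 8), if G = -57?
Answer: -65/116 ≈ -0.56034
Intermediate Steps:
w(T, C) = 0
Q = 1/116 (Q = 1/(0 + 116) = 1/116 ≈ 0.0086207)
Q*(G - 8) = (-57 - 8)/116 = (1/116)*(-65) = -65/116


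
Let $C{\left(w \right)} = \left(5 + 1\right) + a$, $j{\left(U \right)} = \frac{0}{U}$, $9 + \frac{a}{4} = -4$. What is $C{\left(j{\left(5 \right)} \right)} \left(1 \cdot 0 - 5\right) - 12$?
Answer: $218$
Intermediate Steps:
$a = -52$ ($a = -36 + 4 \left(-4\right) = -36 - 16 = -52$)
$j{\left(U \right)} = 0$
$C{\left(w \right)} = -46$ ($C{\left(w \right)} = \left(5 + 1\right) - 52 = 6 - 52 = -46$)
$C{\left(j{\left(5 \right)} \right)} \left(1 \cdot 0 - 5\right) - 12 = - 46 \left(1 \cdot 0 - 5\right) - 12 = - 46 \left(0 - 5\right) - 12 = \left(-46\right) \left(-5\right) - 12 = 230 - 12 = 218$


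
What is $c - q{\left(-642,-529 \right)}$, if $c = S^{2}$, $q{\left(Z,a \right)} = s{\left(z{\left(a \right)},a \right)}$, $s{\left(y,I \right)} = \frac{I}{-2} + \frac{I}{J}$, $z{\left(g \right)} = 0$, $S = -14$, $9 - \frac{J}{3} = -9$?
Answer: $- \frac{1585}{27} \approx -58.704$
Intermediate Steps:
$J = 54$ ($J = 27 - -27 = 27 + 27 = 54$)
$s{\left(y,I \right)} = - \frac{13 I}{27}$ ($s{\left(y,I \right)} = \frac{I}{-2} + \frac{I}{54} = I \left(- \frac{1}{2}\right) + I \frac{1}{54} = - \frac{I}{2} + \frac{I}{54} = - \frac{13 I}{27}$)
$q{\left(Z,a \right)} = - \frac{13 a}{27}$
$c = 196$ ($c = \left(-14\right)^{2} = 196$)
$c - q{\left(-642,-529 \right)} = 196 - \left(- \frac{13}{27}\right) \left(-529\right) = 196 - \frac{6877}{27} = - \frac{1585}{27}$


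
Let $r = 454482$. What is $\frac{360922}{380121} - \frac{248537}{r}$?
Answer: $\frac{3312305687}{8226578682} \approx 0.40263$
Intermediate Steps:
$\frac{360922}{380121} - \frac{248537}{r} = \frac{360922}{380121} - \frac{248537}{454482} = \frac{3312305687}{8226578682}$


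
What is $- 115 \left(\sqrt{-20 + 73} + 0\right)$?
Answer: $- 115 \sqrt{53} \approx -837.21$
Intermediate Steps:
$- 115 \left(\sqrt{-20 + 73} + 0\right) = - 115 \left(\sqrt{53} + 0\right) = - 115 \sqrt{53}$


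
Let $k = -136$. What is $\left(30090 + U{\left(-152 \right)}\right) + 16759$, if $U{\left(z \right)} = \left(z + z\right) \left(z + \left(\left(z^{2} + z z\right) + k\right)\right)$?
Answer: $-13912831$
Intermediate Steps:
$U{\left(z \right)} = 2 z \left(-136 + z + 2 z^{2}\right)$ ($U{\left(z \right)} = \left(z + z\right) \left(z - \left(136 - z^{2} - z z\right)\right) = 2 z \left(z + \left(\left(z^{2} + z^{2}\right) - 136\right)\right) = 2 z \left(z + \left(2 z^{2} - 136\right)\right) = 2 z \left(z + \left(-136 + 2 z^{2}\right)\right) = 2 z \left(-136 + z + 2 z^{2}\right)$)
$\left(30090 + U{\left(-152 \right)}\right) + 16759 = \left(30090 + 2 \left(-152\right) \left(-136 - 152 + 2 \left(-152\right)^{2}\right)\right) + 16759 = \left(30090 + 2 \left(-152\right) \left(-136 - 152 + 2 \cdot 23104\right)\right) + 16759 = \left(30090 + 2 \left(-152\right) \left(-136 - 152 + 46208\right)\right) + 16759 = \left(30090 + 2 \left(-152\right) 45920\right) + 16759 = \left(30090 - 13959680\right) + 16759 = -13929590 + 16759 = -13912831$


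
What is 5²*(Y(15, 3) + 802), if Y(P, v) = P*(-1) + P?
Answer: 20050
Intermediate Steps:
Y(P, v) = 0 (Y(P, v) = -P + P = 0)
5²*(Y(15, 3) + 802) = 5²*(0 + 802) = 25*802 = 20050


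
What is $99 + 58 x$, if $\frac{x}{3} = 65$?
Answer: $11409$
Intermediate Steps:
$x = 195$ ($x = 3 \cdot 65 = 195$)
$99 + 58 x = 99 + 58 \cdot 195 = 99 + 11310 = 11409$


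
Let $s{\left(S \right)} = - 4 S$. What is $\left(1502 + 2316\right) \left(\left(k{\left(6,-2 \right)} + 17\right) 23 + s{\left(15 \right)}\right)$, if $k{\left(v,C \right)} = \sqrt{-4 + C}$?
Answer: $1263758 + 87814 i \sqrt{6} \approx 1.2638 \cdot 10^{6} + 2.151 \cdot 10^{5} i$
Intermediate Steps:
$\left(1502 + 2316\right) \left(\left(k{\left(6,-2 \right)} + 17\right) 23 + s{\left(15 \right)}\right) = \left(1502 + 2316\right) \left(\left(\sqrt{-4 - 2} + 17\right) 23 - 60\right) = 3818 \left(\left(\sqrt{-6} + 17\right) 23 - 60\right) = 3818 \left(\left(i \sqrt{6} + 17\right) 23 - 60\right) = 3818 \left(\left(17 + i \sqrt{6}\right) 23 - 60\right) = 3818 \left(\left(391 + 23 i \sqrt{6}\right) - 60\right) = 3818 \left(331 + 23 i \sqrt{6}\right) = 1263758 + 87814 i \sqrt{6}$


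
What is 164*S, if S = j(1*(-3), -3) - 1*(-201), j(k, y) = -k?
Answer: 33456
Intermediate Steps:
S = 204 (S = -(-3) - 1*(-201) = -1*(-3) + 201 = 3 + 201 = 204)
164*S = 164*204 = 33456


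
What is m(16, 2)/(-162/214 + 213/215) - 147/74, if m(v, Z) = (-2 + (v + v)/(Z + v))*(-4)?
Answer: 406657/223776 ≈ 1.8172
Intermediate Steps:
m(v, Z) = 8 - 8*v/(Z + v) (m(v, Z) = (-2 + (2*v)/(Z + v))*(-4) = (-2 + 2*v/(Z + v))*(-4) = 8 - 8*v/(Z + v))
m(16, 2)/(-162/214 + 213/215) - 147/74 = (8*2/(2 + 16))/(-162/214 + 213/215) - 147/74 = (8*2/18)/(-162*1/214 + 213*(1/215)) - 147*1/74 = (8*2*(1/18))/(-81/107 + 213/215) - 147/74 = 8/(9*(5376/23005)) - 147/74 = (8/9)*(23005/5376) - 147/74 = 23005/6048 - 147/74 = 406657/223776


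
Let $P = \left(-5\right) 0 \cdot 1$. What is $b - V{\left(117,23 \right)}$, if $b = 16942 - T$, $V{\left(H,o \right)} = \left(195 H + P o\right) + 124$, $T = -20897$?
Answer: $14900$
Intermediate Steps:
$P = 0$ ($P = 0 \cdot 1 = 0$)
$V{\left(H,o \right)} = 124 + 195 H$ ($V{\left(H,o \right)} = \left(195 H + 0 o\right) + 124 = \left(195 H + 0\right) + 124 = 195 H + 124 = 124 + 195 H$)
$b = 37839$ ($b = 16942 - -20897 = 16942 + 20897 = 37839$)
$b - V{\left(117,23 \right)} = 37839 - \left(124 + 195 \cdot 117\right) = 37839 - \left(124 + 22815\right) = 37839 - 22939 = 14900$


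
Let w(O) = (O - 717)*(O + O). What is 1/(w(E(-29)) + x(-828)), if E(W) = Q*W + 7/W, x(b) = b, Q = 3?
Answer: 841/117318032 ≈ 7.1685e-6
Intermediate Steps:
E(W) = 3*W + 7/W
w(O) = 2*O*(-717 + O) (w(O) = (-717 + O)*(2*O) = 2*O*(-717 + O))
1/(w(E(-29)) + x(-828)) = 1/(2*(3*(-29) + 7/(-29))*(-717 + (3*(-29) + 7/(-29))) - 828) = 1/(2*(-87 + 7*(-1/29))*(-717 + (-87 + 7*(-1/29))) - 828) = 1/(2*(-87 - 7/29)*(-717 + (-87 - 7/29)) - 828) = 1/(2*(-2530/29)*(-717 - 2530/29) - 828) = 1/(2*(-2530/29)*(-23323/29) - 828) = 1/(118014380/841 - 828) = 1/(117318032/841) = 841/117318032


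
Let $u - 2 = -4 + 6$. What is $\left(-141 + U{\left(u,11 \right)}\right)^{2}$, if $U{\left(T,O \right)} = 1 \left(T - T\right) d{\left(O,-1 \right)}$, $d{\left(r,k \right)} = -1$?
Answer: $19881$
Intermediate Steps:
$u = 4$ ($u = 2 + \left(-4 + 6\right) = 2 + 2 = 4$)
$U{\left(T,O \right)} = 0$ ($U{\left(T,O \right)} = 1 \left(T - T\right) \left(-1\right) = 1 \cdot 0 \left(-1\right) = 0 \left(-1\right) = 0$)
$\left(-141 + U{\left(u,11 \right)}\right)^{2} = \left(-141 + 0\right)^{2} = \left(-141\right)^{2} = 19881$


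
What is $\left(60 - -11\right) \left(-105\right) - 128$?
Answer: $-7583$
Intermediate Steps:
$\left(60 - -11\right) \left(-105\right) - 128 = \left(60 + \left(-25 + 36\right)\right) \left(-105\right) - 128 = \left(60 + 11\right) \left(-105\right) - 128 = 71 \left(-105\right) - 128 = -7455 - 128 = -7583$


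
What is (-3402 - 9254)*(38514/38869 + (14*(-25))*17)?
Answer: 2926472647616/38869 ≈ 7.5291e+7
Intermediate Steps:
(-3402 - 9254)*(38514/38869 + (14*(-25))*17) = -12656*(38514*(1/38869) - 350*17) = -12656*(38514/38869 - 5950) = -12656*(-231232036/38869) = 2926472647616/38869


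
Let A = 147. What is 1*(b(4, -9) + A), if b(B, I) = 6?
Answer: 153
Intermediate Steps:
1*(b(4, -9) + A) = 1*(6 + 147) = 1*153 = 153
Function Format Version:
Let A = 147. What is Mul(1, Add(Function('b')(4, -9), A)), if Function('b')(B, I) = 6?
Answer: 153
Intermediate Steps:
Mul(1, Add(Function('b')(4, -9), A)) = Mul(1, Add(6, 147)) = Mul(1, 153) = 153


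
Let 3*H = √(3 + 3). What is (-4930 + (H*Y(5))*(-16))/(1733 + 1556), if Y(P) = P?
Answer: -4930/3289 - 80*√6/9867 ≈ -1.5188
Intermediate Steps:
H = √6/3 (H = √(3 + 3)/3 = √6/3 ≈ 0.81650)
(-4930 + (H*Y(5))*(-16))/(1733 + 1556) = (-4930 + ((√6/3)*5)*(-16))/(1733 + 1556) = (-4930 + (5*√6/3)*(-16))/3289 = (-4930 - 80*√6/3)*(1/3289) = -4930/3289 - 80*√6/9867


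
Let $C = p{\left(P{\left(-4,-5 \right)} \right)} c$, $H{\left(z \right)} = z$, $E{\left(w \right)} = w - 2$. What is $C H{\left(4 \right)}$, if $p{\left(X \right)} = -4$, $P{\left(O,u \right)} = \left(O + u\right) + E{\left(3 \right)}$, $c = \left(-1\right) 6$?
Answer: $96$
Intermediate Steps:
$c = -6$
$E{\left(w \right)} = -2 + w$
$P{\left(O,u \right)} = 1 + O + u$ ($P{\left(O,u \right)} = \left(O + u\right) + \left(-2 + 3\right) = \left(O + u\right) + 1 = 1 + O + u$)
$C = 24$ ($C = \left(-4\right) \left(-6\right) = 24$)
$C H{\left(4 \right)} = 24 \cdot 4 = 96$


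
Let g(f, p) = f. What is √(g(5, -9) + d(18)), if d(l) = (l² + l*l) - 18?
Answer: √635 ≈ 25.199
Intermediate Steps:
d(l) = -18 + 2*l² (d(l) = (l² + l²) - 18 = 2*l² - 18 = -18 + 2*l²)
√(g(5, -9) + d(18)) = √(5 + (-18 + 2*18²)) = √(5 + (-18 + 2*324)) = √(5 + (-18 + 648)) = √(5 + 630) = √635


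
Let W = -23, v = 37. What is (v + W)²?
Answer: 196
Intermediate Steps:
(v + W)² = (37 - 23)² = 14² = 196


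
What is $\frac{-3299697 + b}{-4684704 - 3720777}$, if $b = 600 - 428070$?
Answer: $\frac{1242389}{2801827} \approx 0.44342$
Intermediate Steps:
$b = -427470$ ($b = 600 - 428070 = -427470$)
$\frac{-3299697 + b}{-4684704 - 3720777} = \frac{-3299697 - 427470}{-4684704 - 3720777} = - \frac{3727167}{-8405481} = \left(-3727167\right) \left(- \frac{1}{8405481}\right) = \frac{1242389}{2801827}$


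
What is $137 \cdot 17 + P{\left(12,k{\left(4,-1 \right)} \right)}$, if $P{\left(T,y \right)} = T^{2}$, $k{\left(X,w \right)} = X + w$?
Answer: $2473$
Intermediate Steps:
$137 \cdot 17 + P{\left(12,k{\left(4,-1 \right)} \right)} = 137 \cdot 17 + 12^{2} = 2329 + 144 = 2473$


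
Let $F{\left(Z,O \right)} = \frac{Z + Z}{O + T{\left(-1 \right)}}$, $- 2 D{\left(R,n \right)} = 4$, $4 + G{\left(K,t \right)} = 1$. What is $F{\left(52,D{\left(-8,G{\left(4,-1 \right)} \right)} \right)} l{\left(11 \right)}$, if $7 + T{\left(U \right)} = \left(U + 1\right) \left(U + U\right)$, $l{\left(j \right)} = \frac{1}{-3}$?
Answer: $\frac{104}{27} \approx 3.8519$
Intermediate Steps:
$l{\left(j \right)} = - \frac{1}{3}$
$G{\left(K,t \right)} = -3$ ($G{\left(K,t \right)} = -4 + 1 = -3$)
$D{\left(R,n \right)} = -2$ ($D{\left(R,n \right)} = \left(- \frac{1}{2}\right) 4 = -2$)
$T{\left(U \right)} = -7 + 2 U \left(1 + U\right)$ ($T{\left(U \right)} = -7 + \left(U + 1\right) \left(U + U\right) = -7 + \left(1 + U\right) 2 U = -7 + 2 U \left(1 + U\right)$)
$F{\left(Z,O \right)} = \frac{2 Z}{-7 + O}$ ($F{\left(Z,O \right)} = \frac{Z + Z}{O + \left(-7 + 2 \left(-1\right) + 2 \left(-1\right)^{2}\right)} = \frac{2 Z}{O - 7} = \frac{2 Z}{-7 + O}$)
$F{\left(52,D{\left(-8,G{\left(4,-1 \right)} \right)} \right)} l{\left(11 \right)} = 2 \cdot 52 \frac{1}{-7 - 2} \left(- \frac{1}{3}\right) = 2 \cdot 52 \frac{1}{-9} \left(- \frac{1}{3}\right) = 2 \cdot 52 \left(- \frac{1}{9}\right) \left(- \frac{1}{3}\right) = \left(- \frac{104}{9}\right) \left(- \frac{1}{3}\right) = \frac{104}{27}$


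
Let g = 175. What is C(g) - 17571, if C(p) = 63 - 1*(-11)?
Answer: -17497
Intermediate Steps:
C(p) = 74 (C(p) = 63 + 11 = 74)
C(g) - 17571 = 74 - 17571 = -17497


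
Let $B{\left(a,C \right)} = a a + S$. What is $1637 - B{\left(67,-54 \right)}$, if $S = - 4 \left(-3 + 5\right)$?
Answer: $-2844$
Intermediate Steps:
$S = -8$ ($S = \left(-4\right) 2 = -8$)
$B{\left(a,C \right)} = -8 + a^{2}$ ($B{\left(a,C \right)} = a a - 8 = a^{2} - 8 = -8 + a^{2}$)
$1637 - B{\left(67,-54 \right)} = 1637 - \left(-8 + 67^{2}\right) = 1637 - \left(-8 + 4489\right) = 1637 - 4481 = -2844$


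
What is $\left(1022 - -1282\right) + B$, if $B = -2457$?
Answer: $-153$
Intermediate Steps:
$\left(1022 - -1282\right) + B = \left(1022 - -1282\right) - 2457 = \left(1022 + \left(-6 + 1288\right)\right) - 2457 = \left(1022 + 1282\right) - 2457 = 2304 - 2457 = -153$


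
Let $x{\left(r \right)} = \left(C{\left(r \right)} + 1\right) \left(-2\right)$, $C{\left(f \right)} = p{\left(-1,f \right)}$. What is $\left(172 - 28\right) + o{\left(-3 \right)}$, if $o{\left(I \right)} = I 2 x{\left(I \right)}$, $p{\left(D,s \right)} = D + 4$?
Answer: $192$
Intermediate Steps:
$p{\left(D,s \right)} = 4 + D$
$C{\left(f \right)} = 3$ ($C{\left(f \right)} = 4 - 1 = 3$)
$x{\left(r \right)} = -8$ ($x{\left(r \right)} = \left(3 + 1\right) \left(-2\right) = 4 \left(-2\right) = -8$)
$o{\left(I \right)} = - 16 I$ ($o{\left(I \right)} = I 2 \left(-8\right) = 2 I \left(-8\right) = - 16 I$)
$\left(172 - 28\right) + o{\left(-3 \right)} = \left(172 - 28\right) - -48 = 144 + 48 = 192$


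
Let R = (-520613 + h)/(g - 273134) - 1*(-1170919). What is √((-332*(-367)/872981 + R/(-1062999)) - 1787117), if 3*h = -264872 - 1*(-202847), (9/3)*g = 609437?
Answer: I*√153845124678719800648255357286280772690/9278232670306635 ≈ 1336.8*I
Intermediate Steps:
g = 609437/3 (g = (⅓)*609437 = 609437/3 ≈ 2.0315e+5)
h = -20675 (h = (-264872 - 1*(-202847))/3 = (-264872 + 202847)/3 = (⅓)*(-62025) = -20675)
R = 245853631699/209965 (R = (-520613 - 20675)/(609437/3 - 273134) - 1*(-1170919) = -541288/(-209965/3) + 1170919 = -541288*(-3/209965) + 1170919 = 1623864/209965 + 1170919 = 245853631699/209965 ≈ 1.1709e+6)
√((-332*(-367)/872981 + R/(-1062999)) - 1787117) = √((-332*(-367)/872981 + (245853631699/209965)/(-1062999)) - 1787117) = √((121844*(1/872981) + (245853631699/209965)*(-1/1062999)) - 1787117) = √((121844/872981 - 245853631699/223192585035) - 1787117) = √(-187430871923220179/194842886076439335 - 1787117) = √(-348207221467139958267374/194842886076439335) = I*√153845124678719800648255357286280772690/9278232670306635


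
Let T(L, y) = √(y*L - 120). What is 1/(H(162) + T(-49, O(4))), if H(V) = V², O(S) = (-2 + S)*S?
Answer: 6561/172187012 - I*√2/43046753 ≈ 3.8104e-5 - 3.2853e-8*I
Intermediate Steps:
O(S) = S*(-2 + S)
T(L, y) = √(-120 + L*y) (T(L, y) = √(L*y - 120) = √(-120 + L*y))
1/(H(162) + T(-49, O(4))) = 1/(162² + √(-120 - 196*(-2 + 4))) = 1/(26244 + √(-120 - 196*2)) = 1/(26244 + √(-120 - 49*8)) = 1/(26244 + √(-120 - 392)) = 1/(26244 + √(-512)) = 1/(26244 + 16*I*√2)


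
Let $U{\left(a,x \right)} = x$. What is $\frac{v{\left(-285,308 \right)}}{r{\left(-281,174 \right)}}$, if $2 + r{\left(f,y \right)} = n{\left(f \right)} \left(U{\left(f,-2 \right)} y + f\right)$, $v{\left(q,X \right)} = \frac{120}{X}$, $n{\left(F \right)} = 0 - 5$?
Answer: $\frac{30}{242011} \approx 0.00012396$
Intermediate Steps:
$n{\left(F \right)} = -5$ ($n{\left(F \right)} = 0 - 5 = -5$)
$r{\left(f,y \right)} = -2 - 5 f + 10 y$ ($r{\left(f,y \right)} = -2 - 5 \left(- 2 y + f\right) = -2 - 5 \left(f - 2 y\right) = -2 - \left(- 10 y + 5 f\right) = -2 - 5 f + 10 y$)
$\frac{v{\left(-285,308 \right)}}{r{\left(-281,174 \right)}} = \frac{120 \cdot \frac{1}{308}}{-2 - -1405 + 10 \cdot 174} = \frac{120 \cdot \frac{1}{308}}{-2 + 1405 + 1740} = \frac{30}{77 \cdot 3143} = \frac{30}{77} \cdot \frac{1}{3143} = \frac{30}{242011}$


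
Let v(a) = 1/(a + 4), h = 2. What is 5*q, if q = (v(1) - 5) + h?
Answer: -14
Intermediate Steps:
v(a) = 1/(4 + a)
q = -14/5 (q = (1/(4 + 1) - 5) + 2 = (1/5 - 5) + 2 = (⅕ - 5) + 2 = -24/5 + 2 = -14/5 ≈ -2.8000)
5*q = 5*(-14/5) = -14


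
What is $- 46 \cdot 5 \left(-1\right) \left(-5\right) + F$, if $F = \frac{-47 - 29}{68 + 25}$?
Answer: $- \frac{107026}{93} \approx -1150.8$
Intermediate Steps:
$F = - \frac{76}{93} \approx -0.8172$
$- 46 \cdot 5 \left(-1\right) \left(-5\right) + F = - 46 \cdot 5 \left(-1\right) \left(-5\right) - \frac{76}{93} = - 46 \left(\left(-5\right) \left(-5\right)\right) - \frac{76}{93} = \left(-46\right) 25 - \frac{76}{93} = -1150 - \frac{76}{93} = - \frac{107026}{93}$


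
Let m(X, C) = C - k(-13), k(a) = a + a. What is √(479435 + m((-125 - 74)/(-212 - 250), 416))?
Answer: √479877 ≈ 692.73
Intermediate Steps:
k(a) = 2*a
m(X, C) = 26 + C (m(X, C) = C - 2*(-13) = C - 1*(-26) = C + 26 = 26 + C)
√(479435 + m((-125 - 74)/(-212 - 250), 416)) = √(479435 + (26 + 416)) = √(479435 + 442) = √479877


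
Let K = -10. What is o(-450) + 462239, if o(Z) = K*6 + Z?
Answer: 461729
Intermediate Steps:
o(Z) = -60 + Z (o(Z) = -10*6 + Z = -60 + Z)
o(-450) + 462239 = (-60 - 450) + 462239 = -510 + 462239 = 461729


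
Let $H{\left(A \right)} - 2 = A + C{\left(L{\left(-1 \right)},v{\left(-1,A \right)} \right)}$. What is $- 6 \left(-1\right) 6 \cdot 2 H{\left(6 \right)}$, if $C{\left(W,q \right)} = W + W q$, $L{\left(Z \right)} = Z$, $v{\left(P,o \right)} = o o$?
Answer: $-2088$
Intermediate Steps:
$v{\left(P,o \right)} = o^{2}$
$H{\left(A \right)} = 1 + A - A^{2}$ ($H{\left(A \right)} = 2 - \left(1 + A^{2} - A\right) = 1 + A - A^{2}$)
$- 6 \left(-1\right) 6 \cdot 2 H{\left(6 \right)} = - 6 \left(-1\right) 6 \cdot 2 \left(1 + 6 - 6^{2}\right) = - 6 \left(\left(-6\right) 2\right) \left(1 + 6 - 36\right) = \left(-6\right) \left(-12\right) \left(1 + 6 - 36\right) = 72 \left(-29\right) = -2088$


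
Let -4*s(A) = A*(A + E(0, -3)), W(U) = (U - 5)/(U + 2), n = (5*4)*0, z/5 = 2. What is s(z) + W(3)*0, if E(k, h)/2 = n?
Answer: -25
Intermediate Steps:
z = 10 (z = 5*2 = 10)
n = 0 (n = 20*0 = 0)
E(k, h) = 0 (E(k, h) = 2*0 = 0)
W(U) = (-5 + U)/(2 + U)
s(A) = -A²/4 (s(A) = -A*(A + 0)/4 = -A*A/4 = -A²/4)
s(z) + W(3)*0 = -¼*10² + ((-5 + 3)/(2 + 3))*0 = -¼*100 + (-2/5)*0 = -25 + ((⅕)*(-2))*0 = -25 - ⅖*0 = -25 + 0 = -25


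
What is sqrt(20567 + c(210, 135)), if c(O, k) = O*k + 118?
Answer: sqrt(49035) ≈ 221.44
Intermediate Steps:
c(O, k) = 118 + O*k
sqrt(20567 + c(210, 135)) = sqrt(20567 + (118 + 210*135)) = sqrt(20567 + (118 + 28350)) = sqrt(20567 + 28468) = sqrt(49035)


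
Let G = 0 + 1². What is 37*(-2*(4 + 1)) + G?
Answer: -369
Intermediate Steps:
G = 1 (G = 0 + 1 = 1)
37*(-2*(4 + 1)) + G = 37*(-2*(4 + 1)) + 1 = 37*(-2*5) + 1 = 37*(-10) + 1 = -370 + 1 = -369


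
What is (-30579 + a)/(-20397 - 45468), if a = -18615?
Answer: 16398/21955 ≈ 0.74689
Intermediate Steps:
(-30579 + a)/(-20397 - 45468) = (-30579 - 18615)/(-20397 - 45468) = -49194/(-65865) = -49194*(-1/65865) = 16398/21955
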